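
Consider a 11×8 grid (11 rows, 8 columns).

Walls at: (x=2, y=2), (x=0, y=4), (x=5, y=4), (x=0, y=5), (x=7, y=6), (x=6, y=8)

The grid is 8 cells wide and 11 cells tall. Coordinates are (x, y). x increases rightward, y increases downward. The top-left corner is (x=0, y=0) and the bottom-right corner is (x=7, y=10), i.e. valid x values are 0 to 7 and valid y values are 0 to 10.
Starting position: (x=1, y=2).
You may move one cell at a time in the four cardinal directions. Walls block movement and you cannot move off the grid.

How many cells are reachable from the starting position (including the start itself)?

BFS flood-fill from (x=1, y=2):
  Distance 0: (x=1, y=2)
  Distance 1: (x=1, y=1), (x=0, y=2), (x=1, y=3)
  Distance 2: (x=1, y=0), (x=0, y=1), (x=2, y=1), (x=0, y=3), (x=2, y=3), (x=1, y=4)
  Distance 3: (x=0, y=0), (x=2, y=0), (x=3, y=1), (x=3, y=3), (x=2, y=4), (x=1, y=5)
  Distance 4: (x=3, y=0), (x=4, y=1), (x=3, y=2), (x=4, y=3), (x=3, y=4), (x=2, y=5), (x=1, y=6)
  Distance 5: (x=4, y=0), (x=5, y=1), (x=4, y=2), (x=5, y=3), (x=4, y=4), (x=3, y=5), (x=0, y=6), (x=2, y=6), (x=1, y=7)
  Distance 6: (x=5, y=0), (x=6, y=1), (x=5, y=2), (x=6, y=3), (x=4, y=5), (x=3, y=6), (x=0, y=7), (x=2, y=7), (x=1, y=8)
  Distance 7: (x=6, y=0), (x=7, y=1), (x=6, y=2), (x=7, y=3), (x=6, y=4), (x=5, y=5), (x=4, y=6), (x=3, y=7), (x=0, y=8), (x=2, y=8), (x=1, y=9)
  Distance 8: (x=7, y=0), (x=7, y=2), (x=7, y=4), (x=6, y=5), (x=5, y=6), (x=4, y=7), (x=3, y=8), (x=0, y=9), (x=2, y=9), (x=1, y=10)
  Distance 9: (x=7, y=5), (x=6, y=6), (x=5, y=7), (x=4, y=8), (x=3, y=9), (x=0, y=10), (x=2, y=10)
  Distance 10: (x=6, y=7), (x=5, y=8), (x=4, y=9), (x=3, y=10)
  Distance 11: (x=7, y=7), (x=5, y=9), (x=4, y=10)
  Distance 12: (x=7, y=8), (x=6, y=9), (x=5, y=10)
  Distance 13: (x=7, y=9), (x=6, y=10)
  Distance 14: (x=7, y=10)
Total reachable: 82 (grid has 82 open cells total)

Answer: Reachable cells: 82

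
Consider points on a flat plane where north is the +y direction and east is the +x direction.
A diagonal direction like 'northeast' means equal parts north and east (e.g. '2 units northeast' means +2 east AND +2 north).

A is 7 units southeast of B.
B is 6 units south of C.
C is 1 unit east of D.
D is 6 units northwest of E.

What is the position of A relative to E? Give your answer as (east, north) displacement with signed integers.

Place E at the origin (east=0, north=0).
  D is 6 units northwest of E: delta (east=-6, north=+6); D at (east=-6, north=6).
  C is 1 unit east of D: delta (east=+1, north=+0); C at (east=-5, north=6).
  B is 6 units south of C: delta (east=+0, north=-6); B at (east=-5, north=0).
  A is 7 units southeast of B: delta (east=+7, north=-7); A at (east=2, north=-7).
Therefore A relative to E: (east=2, north=-7).

Answer: A is at (east=2, north=-7) relative to E.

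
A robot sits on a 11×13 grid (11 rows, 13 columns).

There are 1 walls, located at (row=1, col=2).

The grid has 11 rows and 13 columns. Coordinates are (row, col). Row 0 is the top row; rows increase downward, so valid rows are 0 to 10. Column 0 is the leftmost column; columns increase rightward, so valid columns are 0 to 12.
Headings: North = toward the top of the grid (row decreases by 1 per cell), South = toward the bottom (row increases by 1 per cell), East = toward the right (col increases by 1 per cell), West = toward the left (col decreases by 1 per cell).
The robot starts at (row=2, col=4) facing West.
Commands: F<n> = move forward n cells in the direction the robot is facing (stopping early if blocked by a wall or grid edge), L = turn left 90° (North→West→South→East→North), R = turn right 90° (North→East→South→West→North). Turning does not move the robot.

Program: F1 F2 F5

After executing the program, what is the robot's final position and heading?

Start: (row=2, col=4), facing West
  F1: move forward 1, now at (row=2, col=3)
  F2: move forward 2, now at (row=2, col=1)
  F5: move forward 1/5 (blocked), now at (row=2, col=0)
Final: (row=2, col=0), facing West

Answer: Final position: (row=2, col=0), facing West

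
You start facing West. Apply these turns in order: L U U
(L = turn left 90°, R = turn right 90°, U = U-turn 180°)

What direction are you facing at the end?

Answer: Final heading: South

Derivation:
Start: West
  L (left (90° counter-clockwise)) -> South
  U (U-turn (180°)) -> North
  U (U-turn (180°)) -> South
Final: South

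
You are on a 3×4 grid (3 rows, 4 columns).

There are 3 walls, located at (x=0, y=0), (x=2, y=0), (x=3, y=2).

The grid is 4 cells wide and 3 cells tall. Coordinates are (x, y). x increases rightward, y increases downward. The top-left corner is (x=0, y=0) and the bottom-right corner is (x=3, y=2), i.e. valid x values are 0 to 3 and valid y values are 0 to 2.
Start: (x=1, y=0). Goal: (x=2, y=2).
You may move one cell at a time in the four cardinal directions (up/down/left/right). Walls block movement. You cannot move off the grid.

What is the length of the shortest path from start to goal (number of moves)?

BFS from (x=1, y=0) until reaching (x=2, y=2):
  Distance 0: (x=1, y=0)
  Distance 1: (x=1, y=1)
  Distance 2: (x=0, y=1), (x=2, y=1), (x=1, y=2)
  Distance 3: (x=3, y=1), (x=0, y=2), (x=2, y=2)  <- goal reached here
One shortest path (3 moves): (x=1, y=0) -> (x=1, y=1) -> (x=2, y=1) -> (x=2, y=2)

Answer: Shortest path length: 3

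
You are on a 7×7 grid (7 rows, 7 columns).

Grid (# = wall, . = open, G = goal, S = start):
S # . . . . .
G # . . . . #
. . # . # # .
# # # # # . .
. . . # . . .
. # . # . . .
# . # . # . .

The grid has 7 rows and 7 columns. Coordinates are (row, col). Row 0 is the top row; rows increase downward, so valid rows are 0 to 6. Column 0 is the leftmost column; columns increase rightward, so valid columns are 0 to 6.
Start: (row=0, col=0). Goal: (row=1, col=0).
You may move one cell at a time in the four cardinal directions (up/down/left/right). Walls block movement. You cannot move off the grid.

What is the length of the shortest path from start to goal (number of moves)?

BFS from (row=0, col=0) until reaching (row=1, col=0):
  Distance 0: (row=0, col=0)
  Distance 1: (row=1, col=0)  <- goal reached here
One shortest path (1 moves): (row=0, col=0) -> (row=1, col=0)

Answer: Shortest path length: 1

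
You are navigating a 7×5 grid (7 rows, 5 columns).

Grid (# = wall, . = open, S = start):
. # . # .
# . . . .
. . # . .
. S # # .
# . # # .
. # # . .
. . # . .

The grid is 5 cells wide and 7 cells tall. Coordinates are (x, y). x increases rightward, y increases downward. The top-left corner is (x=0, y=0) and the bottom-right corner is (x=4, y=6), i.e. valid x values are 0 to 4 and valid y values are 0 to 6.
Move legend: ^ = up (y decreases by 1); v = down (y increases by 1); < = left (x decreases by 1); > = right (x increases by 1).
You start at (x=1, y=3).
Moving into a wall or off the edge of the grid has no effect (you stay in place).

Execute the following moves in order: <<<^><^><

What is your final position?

Start: (x=1, y=3)
  < (left): (x=1, y=3) -> (x=0, y=3)
  < (left): blocked, stay at (x=0, y=3)
  < (left): blocked, stay at (x=0, y=3)
  ^ (up): (x=0, y=3) -> (x=0, y=2)
  > (right): (x=0, y=2) -> (x=1, y=2)
  < (left): (x=1, y=2) -> (x=0, y=2)
  ^ (up): blocked, stay at (x=0, y=2)
  > (right): (x=0, y=2) -> (x=1, y=2)
  < (left): (x=1, y=2) -> (x=0, y=2)
Final: (x=0, y=2)

Answer: Final position: (x=0, y=2)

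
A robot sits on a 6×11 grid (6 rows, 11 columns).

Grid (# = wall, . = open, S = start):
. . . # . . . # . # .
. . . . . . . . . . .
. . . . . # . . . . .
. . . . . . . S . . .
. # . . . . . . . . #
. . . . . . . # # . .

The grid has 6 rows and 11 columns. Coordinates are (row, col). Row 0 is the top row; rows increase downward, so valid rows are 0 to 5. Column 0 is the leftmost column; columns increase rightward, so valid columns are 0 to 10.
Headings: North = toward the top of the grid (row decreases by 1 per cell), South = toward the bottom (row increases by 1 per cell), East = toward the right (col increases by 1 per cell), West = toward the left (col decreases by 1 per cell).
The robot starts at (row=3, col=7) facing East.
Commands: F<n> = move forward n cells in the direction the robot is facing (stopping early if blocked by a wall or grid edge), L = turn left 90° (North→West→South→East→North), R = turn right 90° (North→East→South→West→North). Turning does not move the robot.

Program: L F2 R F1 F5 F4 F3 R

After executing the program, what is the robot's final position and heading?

Answer: Final position: (row=1, col=10), facing South

Derivation:
Start: (row=3, col=7), facing East
  L: turn left, now facing North
  F2: move forward 2, now at (row=1, col=7)
  R: turn right, now facing East
  F1: move forward 1, now at (row=1, col=8)
  F5: move forward 2/5 (blocked), now at (row=1, col=10)
  F4: move forward 0/4 (blocked), now at (row=1, col=10)
  F3: move forward 0/3 (blocked), now at (row=1, col=10)
  R: turn right, now facing South
Final: (row=1, col=10), facing South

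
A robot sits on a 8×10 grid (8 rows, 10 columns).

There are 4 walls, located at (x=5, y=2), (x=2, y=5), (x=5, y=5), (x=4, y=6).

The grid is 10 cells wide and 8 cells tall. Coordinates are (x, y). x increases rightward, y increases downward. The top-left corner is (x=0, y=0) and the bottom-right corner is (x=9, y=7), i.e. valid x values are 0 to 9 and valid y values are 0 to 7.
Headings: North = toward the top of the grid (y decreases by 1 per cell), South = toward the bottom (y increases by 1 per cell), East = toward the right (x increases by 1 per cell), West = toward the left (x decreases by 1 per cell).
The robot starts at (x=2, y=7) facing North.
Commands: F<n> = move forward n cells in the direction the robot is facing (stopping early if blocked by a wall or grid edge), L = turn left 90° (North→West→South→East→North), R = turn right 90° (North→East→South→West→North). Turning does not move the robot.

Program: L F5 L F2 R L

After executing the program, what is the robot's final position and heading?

Start: (x=2, y=7), facing North
  L: turn left, now facing West
  F5: move forward 2/5 (blocked), now at (x=0, y=7)
  L: turn left, now facing South
  F2: move forward 0/2 (blocked), now at (x=0, y=7)
  R: turn right, now facing West
  L: turn left, now facing South
Final: (x=0, y=7), facing South

Answer: Final position: (x=0, y=7), facing South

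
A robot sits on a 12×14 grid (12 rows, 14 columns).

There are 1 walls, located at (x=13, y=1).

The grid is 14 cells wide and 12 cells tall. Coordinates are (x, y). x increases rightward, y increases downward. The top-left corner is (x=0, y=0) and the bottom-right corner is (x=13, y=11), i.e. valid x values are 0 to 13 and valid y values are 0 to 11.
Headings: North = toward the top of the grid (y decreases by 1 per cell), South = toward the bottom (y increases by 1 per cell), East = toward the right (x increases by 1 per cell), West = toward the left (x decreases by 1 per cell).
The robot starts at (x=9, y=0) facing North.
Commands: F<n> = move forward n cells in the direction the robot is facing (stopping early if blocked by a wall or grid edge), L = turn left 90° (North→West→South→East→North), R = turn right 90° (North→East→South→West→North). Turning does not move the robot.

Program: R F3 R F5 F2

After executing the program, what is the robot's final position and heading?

Answer: Final position: (x=12, y=7), facing South

Derivation:
Start: (x=9, y=0), facing North
  R: turn right, now facing East
  F3: move forward 3, now at (x=12, y=0)
  R: turn right, now facing South
  F5: move forward 5, now at (x=12, y=5)
  F2: move forward 2, now at (x=12, y=7)
Final: (x=12, y=7), facing South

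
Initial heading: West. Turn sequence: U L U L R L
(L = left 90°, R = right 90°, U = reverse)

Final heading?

Answer: Final heading: East

Derivation:
Start: West
  U (U-turn (180°)) -> East
  L (left (90° counter-clockwise)) -> North
  U (U-turn (180°)) -> South
  L (left (90° counter-clockwise)) -> East
  R (right (90° clockwise)) -> South
  L (left (90° counter-clockwise)) -> East
Final: East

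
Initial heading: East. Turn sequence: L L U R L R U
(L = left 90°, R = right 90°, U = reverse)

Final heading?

Start: East
  L (left (90° counter-clockwise)) -> North
  L (left (90° counter-clockwise)) -> West
  U (U-turn (180°)) -> East
  R (right (90° clockwise)) -> South
  L (left (90° counter-clockwise)) -> East
  R (right (90° clockwise)) -> South
  U (U-turn (180°)) -> North
Final: North

Answer: Final heading: North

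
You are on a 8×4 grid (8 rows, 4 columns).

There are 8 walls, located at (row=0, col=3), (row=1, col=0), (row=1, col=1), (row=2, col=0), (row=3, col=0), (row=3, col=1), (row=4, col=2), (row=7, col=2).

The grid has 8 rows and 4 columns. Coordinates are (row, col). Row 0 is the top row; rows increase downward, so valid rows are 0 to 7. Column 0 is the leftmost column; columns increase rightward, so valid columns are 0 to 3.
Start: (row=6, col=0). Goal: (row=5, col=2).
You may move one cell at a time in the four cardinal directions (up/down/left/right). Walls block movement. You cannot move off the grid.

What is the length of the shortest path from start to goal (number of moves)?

BFS from (row=6, col=0) until reaching (row=5, col=2):
  Distance 0: (row=6, col=0)
  Distance 1: (row=5, col=0), (row=6, col=1), (row=7, col=0)
  Distance 2: (row=4, col=0), (row=5, col=1), (row=6, col=2), (row=7, col=1)
  Distance 3: (row=4, col=1), (row=5, col=2), (row=6, col=3)  <- goal reached here
One shortest path (3 moves): (row=6, col=0) -> (row=6, col=1) -> (row=6, col=2) -> (row=5, col=2)

Answer: Shortest path length: 3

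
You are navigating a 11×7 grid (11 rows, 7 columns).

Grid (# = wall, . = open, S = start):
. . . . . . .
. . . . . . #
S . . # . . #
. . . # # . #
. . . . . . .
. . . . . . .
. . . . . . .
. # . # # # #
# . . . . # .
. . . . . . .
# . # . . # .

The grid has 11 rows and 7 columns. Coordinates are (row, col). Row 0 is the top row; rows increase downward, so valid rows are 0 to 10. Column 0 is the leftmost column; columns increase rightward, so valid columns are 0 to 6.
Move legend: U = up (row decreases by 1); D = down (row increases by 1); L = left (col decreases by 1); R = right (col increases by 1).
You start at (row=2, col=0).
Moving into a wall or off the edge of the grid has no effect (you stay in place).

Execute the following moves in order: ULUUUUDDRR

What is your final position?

Answer: Final position: (row=2, col=2)

Derivation:
Start: (row=2, col=0)
  U (up): (row=2, col=0) -> (row=1, col=0)
  L (left): blocked, stay at (row=1, col=0)
  U (up): (row=1, col=0) -> (row=0, col=0)
  [×3]U (up): blocked, stay at (row=0, col=0)
  D (down): (row=0, col=0) -> (row=1, col=0)
  D (down): (row=1, col=0) -> (row=2, col=0)
  R (right): (row=2, col=0) -> (row=2, col=1)
  R (right): (row=2, col=1) -> (row=2, col=2)
Final: (row=2, col=2)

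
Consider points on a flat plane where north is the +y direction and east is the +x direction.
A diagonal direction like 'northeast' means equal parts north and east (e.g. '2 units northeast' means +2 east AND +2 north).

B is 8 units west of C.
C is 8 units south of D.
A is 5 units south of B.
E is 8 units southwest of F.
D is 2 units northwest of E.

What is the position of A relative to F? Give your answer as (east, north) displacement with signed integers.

Answer: A is at (east=-18, north=-19) relative to F.

Derivation:
Place F at the origin (east=0, north=0).
  E is 8 units southwest of F: delta (east=-8, north=-8); E at (east=-8, north=-8).
  D is 2 units northwest of E: delta (east=-2, north=+2); D at (east=-10, north=-6).
  C is 8 units south of D: delta (east=+0, north=-8); C at (east=-10, north=-14).
  B is 8 units west of C: delta (east=-8, north=+0); B at (east=-18, north=-14).
  A is 5 units south of B: delta (east=+0, north=-5); A at (east=-18, north=-19).
Therefore A relative to F: (east=-18, north=-19).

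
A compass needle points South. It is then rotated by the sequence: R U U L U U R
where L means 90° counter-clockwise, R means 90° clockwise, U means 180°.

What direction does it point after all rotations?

Answer: Final heading: West

Derivation:
Start: South
  R (right (90° clockwise)) -> West
  U (U-turn (180°)) -> East
  U (U-turn (180°)) -> West
  L (left (90° counter-clockwise)) -> South
  U (U-turn (180°)) -> North
  U (U-turn (180°)) -> South
  R (right (90° clockwise)) -> West
Final: West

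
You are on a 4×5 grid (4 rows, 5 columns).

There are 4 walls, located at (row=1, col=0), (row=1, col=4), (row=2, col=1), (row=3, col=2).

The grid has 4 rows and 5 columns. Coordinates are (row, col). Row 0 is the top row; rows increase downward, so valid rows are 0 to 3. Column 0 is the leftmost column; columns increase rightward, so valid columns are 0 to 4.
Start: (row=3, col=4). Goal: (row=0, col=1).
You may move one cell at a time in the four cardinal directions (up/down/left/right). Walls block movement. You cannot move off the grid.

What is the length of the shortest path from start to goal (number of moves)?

Answer: Shortest path length: 6

Derivation:
BFS from (row=3, col=4) until reaching (row=0, col=1):
  Distance 0: (row=3, col=4)
  Distance 1: (row=2, col=4), (row=3, col=3)
  Distance 2: (row=2, col=3)
  Distance 3: (row=1, col=3), (row=2, col=2)
  Distance 4: (row=0, col=3), (row=1, col=2)
  Distance 5: (row=0, col=2), (row=0, col=4), (row=1, col=1)
  Distance 6: (row=0, col=1)  <- goal reached here
One shortest path (6 moves): (row=3, col=4) -> (row=3, col=3) -> (row=2, col=3) -> (row=2, col=2) -> (row=1, col=2) -> (row=1, col=1) -> (row=0, col=1)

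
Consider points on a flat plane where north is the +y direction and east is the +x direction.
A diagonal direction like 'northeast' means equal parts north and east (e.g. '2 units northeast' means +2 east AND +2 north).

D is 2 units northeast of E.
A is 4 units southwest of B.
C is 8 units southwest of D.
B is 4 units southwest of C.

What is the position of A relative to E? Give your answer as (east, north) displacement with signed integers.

Answer: A is at (east=-14, north=-14) relative to E.

Derivation:
Place E at the origin (east=0, north=0).
  D is 2 units northeast of E: delta (east=+2, north=+2); D at (east=2, north=2).
  C is 8 units southwest of D: delta (east=-8, north=-8); C at (east=-6, north=-6).
  B is 4 units southwest of C: delta (east=-4, north=-4); B at (east=-10, north=-10).
  A is 4 units southwest of B: delta (east=-4, north=-4); A at (east=-14, north=-14).
Therefore A relative to E: (east=-14, north=-14).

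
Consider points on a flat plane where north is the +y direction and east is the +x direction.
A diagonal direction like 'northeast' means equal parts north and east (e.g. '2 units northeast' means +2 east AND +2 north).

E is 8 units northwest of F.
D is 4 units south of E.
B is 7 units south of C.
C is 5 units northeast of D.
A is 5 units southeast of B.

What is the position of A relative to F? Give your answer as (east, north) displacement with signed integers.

Place F at the origin (east=0, north=0).
  E is 8 units northwest of F: delta (east=-8, north=+8); E at (east=-8, north=8).
  D is 4 units south of E: delta (east=+0, north=-4); D at (east=-8, north=4).
  C is 5 units northeast of D: delta (east=+5, north=+5); C at (east=-3, north=9).
  B is 7 units south of C: delta (east=+0, north=-7); B at (east=-3, north=2).
  A is 5 units southeast of B: delta (east=+5, north=-5); A at (east=2, north=-3).
Therefore A relative to F: (east=2, north=-3).

Answer: A is at (east=2, north=-3) relative to F.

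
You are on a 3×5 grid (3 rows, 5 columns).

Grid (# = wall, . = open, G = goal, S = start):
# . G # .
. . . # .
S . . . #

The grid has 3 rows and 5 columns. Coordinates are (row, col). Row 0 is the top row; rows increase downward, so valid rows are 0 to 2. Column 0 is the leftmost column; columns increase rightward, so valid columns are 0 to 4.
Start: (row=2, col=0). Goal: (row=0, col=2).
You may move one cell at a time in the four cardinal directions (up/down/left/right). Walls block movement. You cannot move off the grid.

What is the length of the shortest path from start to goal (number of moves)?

Answer: Shortest path length: 4

Derivation:
BFS from (row=2, col=0) until reaching (row=0, col=2):
  Distance 0: (row=2, col=0)
  Distance 1: (row=1, col=0), (row=2, col=1)
  Distance 2: (row=1, col=1), (row=2, col=2)
  Distance 3: (row=0, col=1), (row=1, col=2), (row=2, col=3)
  Distance 4: (row=0, col=2)  <- goal reached here
One shortest path (4 moves): (row=2, col=0) -> (row=2, col=1) -> (row=2, col=2) -> (row=1, col=2) -> (row=0, col=2)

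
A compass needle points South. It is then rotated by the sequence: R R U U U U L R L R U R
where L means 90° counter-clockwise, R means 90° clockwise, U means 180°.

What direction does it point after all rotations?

Start: South
  R (right (90° clockwise)) -> West
  R (right (90° clockwise)) -> North
  U (U-turn (180°)) -> South
  U (U-turn (180°)) -> North
  U (U-turn (180°)) -> South
  U (U-turn (180°)) -> North
  L (left (90° counter-clockwise)) -> West
  R (right (90° clockwise)) -> North
  L (left (90° counter-clockwise)) -> West
  R (right (90° clockwise)) -> North
  U (U-turn (180°)) -> South
  R (right (90° clockwise)) -> West
Final: West

Answer: Final heading: West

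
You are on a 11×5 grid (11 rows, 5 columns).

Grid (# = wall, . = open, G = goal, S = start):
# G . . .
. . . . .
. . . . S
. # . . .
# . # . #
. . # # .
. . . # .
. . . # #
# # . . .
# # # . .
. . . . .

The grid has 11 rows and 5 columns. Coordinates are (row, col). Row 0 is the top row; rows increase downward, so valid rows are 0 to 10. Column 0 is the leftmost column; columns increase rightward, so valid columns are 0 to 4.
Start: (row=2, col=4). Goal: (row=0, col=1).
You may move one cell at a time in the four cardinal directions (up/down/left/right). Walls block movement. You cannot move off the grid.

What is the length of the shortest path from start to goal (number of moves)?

Answer: Shortest path length: 5

Derivation:
BFS from (row=2, col=4) until reaching (row=0, col=1):
  Distance 0: (row=2, col=4)
  Distance 1: (row=1, col=4), (row=2, col=3), (row=3, col=4)
  Distance 2: (row=0, col=4), (row=1, col=3), (row=2, col=2), (row=3, col=3)
  Distance 3: (row=0, col=3), (row=1, col=2), (row=2, col=1), (row=3, col=2), (row=4, col=3)
  Distance 4: (row=0, col=2), (row=1, col=1), (row=2, col=0)
  Distance 5: (row=0, col=1), (row=1, col=0), (row=3, col=0)  <- goal reached here
One shortest path (5 moves): (row=2, col=4) -> (row=2, col=3) -> (row=2, col=2) -> (row=2, col=1) -> (row=1, col=1) -> (row=0, col=1)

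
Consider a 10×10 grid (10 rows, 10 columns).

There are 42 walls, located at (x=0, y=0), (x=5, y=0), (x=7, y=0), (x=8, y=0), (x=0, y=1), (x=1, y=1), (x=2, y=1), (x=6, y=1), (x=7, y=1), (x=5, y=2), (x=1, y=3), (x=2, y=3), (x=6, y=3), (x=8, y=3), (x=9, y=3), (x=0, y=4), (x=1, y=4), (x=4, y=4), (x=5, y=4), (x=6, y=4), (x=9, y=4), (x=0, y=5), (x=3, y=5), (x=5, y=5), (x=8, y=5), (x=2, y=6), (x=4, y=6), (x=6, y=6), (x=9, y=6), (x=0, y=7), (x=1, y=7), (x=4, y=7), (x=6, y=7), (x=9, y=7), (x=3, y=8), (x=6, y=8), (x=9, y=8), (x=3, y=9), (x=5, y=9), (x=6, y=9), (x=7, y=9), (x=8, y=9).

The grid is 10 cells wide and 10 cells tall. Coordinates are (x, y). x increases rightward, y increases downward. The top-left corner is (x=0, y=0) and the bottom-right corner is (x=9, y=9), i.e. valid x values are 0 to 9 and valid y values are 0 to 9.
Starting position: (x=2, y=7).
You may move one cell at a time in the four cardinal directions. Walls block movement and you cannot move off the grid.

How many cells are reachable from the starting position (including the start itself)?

Answer: Reachable cells: 9

Derivation:
BFS flood-fill from (x=2, y=7):
  Distance 0: (x=2, y=7)
  Distance 1: (x=3, y=7), (x=2, y=8)
  Distance 2: (x=3, y=6), (x=1, y=8), (x=2, y=9)
  Distance 3: (x=0, y=8), (x=1, y=9)
  Distance 4: (x=0, y=9)
Total reachable: 9 (grid has 58 open cells total)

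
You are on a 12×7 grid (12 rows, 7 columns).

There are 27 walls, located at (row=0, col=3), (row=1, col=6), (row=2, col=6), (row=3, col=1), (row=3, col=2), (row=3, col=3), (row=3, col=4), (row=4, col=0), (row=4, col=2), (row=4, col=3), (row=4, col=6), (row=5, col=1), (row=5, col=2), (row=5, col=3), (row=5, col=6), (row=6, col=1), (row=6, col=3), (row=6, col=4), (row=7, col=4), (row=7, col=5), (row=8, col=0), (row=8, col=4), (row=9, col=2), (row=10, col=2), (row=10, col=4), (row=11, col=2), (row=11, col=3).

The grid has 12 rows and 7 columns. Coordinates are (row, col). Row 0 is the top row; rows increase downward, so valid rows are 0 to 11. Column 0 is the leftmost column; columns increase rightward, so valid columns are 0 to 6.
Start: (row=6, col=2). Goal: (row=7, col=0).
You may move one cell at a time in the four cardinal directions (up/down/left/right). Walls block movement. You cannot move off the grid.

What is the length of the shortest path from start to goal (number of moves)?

BFS from (row=6, col=2) until reaching (row=7, col=0):
  Distance 0: (row=6, col=2)
  Distance 1: (row=7, col=2)
  Distance 2: (row=7, col=1), (row=7, col=3), (row=8, col=2)
  Distance 3: (row=7, col=0), (row=8, col=1), (row=8, col=3)  <- goal reached here
One shortest path (3 moves): (row=6, col=2) -> (row=7, col=2) -> (row=7, col=1) -> (row=7, col=0)

Answer: Shortest path length: 3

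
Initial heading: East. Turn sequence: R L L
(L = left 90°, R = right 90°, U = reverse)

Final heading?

Answer: Final heading: North

Derivation:
Start: East
  R (right (90° clockwise)) -> South
  L (left (90° counter-clockwise)) -> East
  L (left (90° counter-clockwise)) -> North
Final: North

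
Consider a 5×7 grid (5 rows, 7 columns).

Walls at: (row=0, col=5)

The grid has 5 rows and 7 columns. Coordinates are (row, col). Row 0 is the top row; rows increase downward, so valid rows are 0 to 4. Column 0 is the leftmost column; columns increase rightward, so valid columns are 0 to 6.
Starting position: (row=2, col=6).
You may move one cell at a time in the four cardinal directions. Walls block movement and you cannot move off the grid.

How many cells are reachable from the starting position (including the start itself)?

BFS flood-fill from (row=2, col=6):
  Distance 0: (row=2, col=6)
  Distance 1: (row=1, col=6), (row=2, col=5), (row=3, col=6)
  Distance 2: (row=0, col=6), (row=1, col=5), (row=2, col=4), (row=3, col=5), (row=4, col=6)
  Distance 3: (row=1, col=4), (row=2, col=3), (row=3, col=4), (row=4, col=5)
  Distance 4: (row=0, col=4), (row=1, col=3), (row=2, col=2), (row=3, col=3), (row=4, col=4)
  Distance 5: (row=0, col=3), (row=1, col=2), (row=2, col=1), (row=3, col=2), (row=4, col=3)
  Distance 6: (row=0, col=2), (row=1, col=1), (row=2, col=0), (row=3, col=1), (row=4, col=2)
  Distance 7: (row=0, col=1), (row=1, col=0), (row=3, col=0), (row=4, col=1)
  Distance 8: (row=0, col=0), (row=4, col=0)
Total reachable: 34 (grid has 34 open cells total)

Answer: Reachable cells: 34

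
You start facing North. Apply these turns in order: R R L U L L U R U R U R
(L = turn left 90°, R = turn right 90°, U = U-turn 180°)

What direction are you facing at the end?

Start: North
  R (right (90° clockwise)) -> East
  R (right (90° clockwise)) -> South
  L (left (90° counter-clockwise)) -> East
  U (U-turn (180°)) -> West
  L (left (90° counter-clockwise)) -> South
  L (left (90° counter-clockwise)) -> East
  U (U-turn (180°)) -> West
  R (right (90° clockwise)) -> North
  U (U-turn (180°)) -> South
  R (right (90° clockwise)) -> West
  U (U-turn (180°)) -> East
  R (right (90° clockwise)) -> South
Final: South

Answer: Final heading: South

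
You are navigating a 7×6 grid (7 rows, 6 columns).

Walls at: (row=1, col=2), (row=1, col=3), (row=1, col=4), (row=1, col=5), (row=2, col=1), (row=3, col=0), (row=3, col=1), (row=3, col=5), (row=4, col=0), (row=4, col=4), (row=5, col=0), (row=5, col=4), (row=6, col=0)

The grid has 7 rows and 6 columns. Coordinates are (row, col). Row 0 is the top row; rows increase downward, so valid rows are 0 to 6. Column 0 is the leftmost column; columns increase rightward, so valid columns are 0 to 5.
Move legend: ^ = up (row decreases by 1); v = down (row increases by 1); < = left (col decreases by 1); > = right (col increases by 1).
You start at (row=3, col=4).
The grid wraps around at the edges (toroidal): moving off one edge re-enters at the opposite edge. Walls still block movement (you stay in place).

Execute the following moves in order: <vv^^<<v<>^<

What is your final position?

Start: (row=3, col=4)
  < (left): (row=3, col=4) -> (row=3, col=3)
  v (down): (row=3, col=3) -> (row=4, col=3)
  v (down): (row=4, col=3) -> (row=5, col=3)
  ^ (up): (row=5, col=3) -> (row=4, col=3)
  ^ (up): (row=4, col=3) -> (row=3, col=3)
  < (left): (row=3, col=3) -> (row=3, col=2)
  < (left): blocked, stay at (row=3, col=2)
  v (down): (row=3, col=2) -> (row=4, col=2)
  < (left): (row=4, col=2) -> (row=4, col=1)
  > (right): (row=4, col=1) -> (row=4, col=2)
  ^ (up): (row=4, col=2) -> (row=3, col=2)
  < (left): blocked, stay at (row=3, col=2)
Final: (row=3, col=2)

Answer: Final position: (row=3, col=2)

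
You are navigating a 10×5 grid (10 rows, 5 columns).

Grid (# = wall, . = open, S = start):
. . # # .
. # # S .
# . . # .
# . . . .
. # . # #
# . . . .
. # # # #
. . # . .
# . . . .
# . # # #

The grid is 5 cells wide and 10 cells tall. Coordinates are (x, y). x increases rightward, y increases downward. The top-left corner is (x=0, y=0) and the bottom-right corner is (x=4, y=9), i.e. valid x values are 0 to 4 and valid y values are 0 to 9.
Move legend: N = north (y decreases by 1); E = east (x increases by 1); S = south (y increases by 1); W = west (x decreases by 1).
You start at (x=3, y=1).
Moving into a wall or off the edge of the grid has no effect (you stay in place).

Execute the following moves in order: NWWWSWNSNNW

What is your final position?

Start: (x=3, y=1)
  N (north): blocked, stay at (x=3, y=1)
  [×3]W (west): blocked, stay at (x=3, y=1)
  S (south): blocked, stay at (x=3, y=1)
  W (west): blocked, stay at (x=3, y=1)
  N (north): blocked, stay at (x=3, y=1)
  S (south): blocked, stay at (x=3, y=1)
  N (north): blocked, stay at (x=3, y=1)
  N (north): blocked, stay at (x=3, y=1)
  W (west): blocked, stay at (x=3, y=1)
Final: (x=3, y=1)

Answer: Final position: (x=3, y=1)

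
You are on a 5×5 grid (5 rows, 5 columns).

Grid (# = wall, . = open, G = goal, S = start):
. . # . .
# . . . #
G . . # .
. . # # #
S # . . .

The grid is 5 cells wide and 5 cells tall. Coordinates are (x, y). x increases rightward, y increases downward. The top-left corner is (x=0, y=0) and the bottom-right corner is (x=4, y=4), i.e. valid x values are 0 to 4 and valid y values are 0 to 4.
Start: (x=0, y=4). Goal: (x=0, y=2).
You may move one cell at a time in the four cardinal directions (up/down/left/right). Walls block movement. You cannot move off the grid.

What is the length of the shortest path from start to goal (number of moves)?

Answer: Shortest path length: 2

Derivation:
BFS from (x=0, y=4) until reaching (x=0, y=2):
  Distance 0: (x=0, y=4)
  Distance 1: (x=0, y=3)
  Distance 2: (x=0, y=2), (x=1, y=3)  <- goal reached here
One shortest path (2 moves): (x=0, y=4) -> (x=0, y=3) -> (x=0, y=2)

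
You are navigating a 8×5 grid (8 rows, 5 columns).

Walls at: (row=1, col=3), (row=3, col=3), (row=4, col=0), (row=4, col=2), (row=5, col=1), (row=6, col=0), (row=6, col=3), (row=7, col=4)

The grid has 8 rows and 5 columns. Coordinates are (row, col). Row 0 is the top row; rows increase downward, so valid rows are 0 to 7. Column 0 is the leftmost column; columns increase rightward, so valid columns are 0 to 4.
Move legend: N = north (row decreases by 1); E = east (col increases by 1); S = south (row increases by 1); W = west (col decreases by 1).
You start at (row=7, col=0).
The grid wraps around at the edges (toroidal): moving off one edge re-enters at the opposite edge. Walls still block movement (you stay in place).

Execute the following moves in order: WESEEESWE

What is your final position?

Start: (row=7, col=0)
  W (west): blocked, stay at (row=7, col=0)
  E (east): (row=7, col=0) -> (row=7, col=1)
  S (south): (row=7, col=1) -> (row=0, col=1)
  E (east): (row=0, col=1) -> (row=0, col=2)
  E (east): (row=0, col=2) -> (row=0, col=3)
  E (east): (row=0, col=3) -> (row=0, col=4)
  S (south): (row=0, col=4) -> (row=1, col=4)
  W (west): blocked, stay at (row=1, col=4)
  E (east): (row=1, col=4) -> (row=1, col=0)
Final: (row=1, col=0)

Answer: Final position: (row=1, col=0)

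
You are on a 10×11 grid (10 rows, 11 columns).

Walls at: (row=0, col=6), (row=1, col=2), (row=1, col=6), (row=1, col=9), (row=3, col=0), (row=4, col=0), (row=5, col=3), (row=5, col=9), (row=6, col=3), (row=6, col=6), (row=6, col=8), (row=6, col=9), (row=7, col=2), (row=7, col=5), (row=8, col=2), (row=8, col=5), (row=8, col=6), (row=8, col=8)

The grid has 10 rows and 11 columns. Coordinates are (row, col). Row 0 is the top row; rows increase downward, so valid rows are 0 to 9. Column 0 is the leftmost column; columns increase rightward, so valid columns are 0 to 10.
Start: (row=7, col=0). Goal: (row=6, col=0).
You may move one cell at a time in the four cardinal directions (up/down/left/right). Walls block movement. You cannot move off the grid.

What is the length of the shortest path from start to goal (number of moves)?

BFS from (row=7, col=0) until reaching (row=6, col=0):
  Distance 0: (row=7, col=0)
  Distance 1: (row=6, col=0), (row=7, col=1), (row=8, col=0)  <- goal reached here
One shortest path (1 moves): (row=7, col=0) -> (row=6, col=0)

Answer: Shortest path length: 1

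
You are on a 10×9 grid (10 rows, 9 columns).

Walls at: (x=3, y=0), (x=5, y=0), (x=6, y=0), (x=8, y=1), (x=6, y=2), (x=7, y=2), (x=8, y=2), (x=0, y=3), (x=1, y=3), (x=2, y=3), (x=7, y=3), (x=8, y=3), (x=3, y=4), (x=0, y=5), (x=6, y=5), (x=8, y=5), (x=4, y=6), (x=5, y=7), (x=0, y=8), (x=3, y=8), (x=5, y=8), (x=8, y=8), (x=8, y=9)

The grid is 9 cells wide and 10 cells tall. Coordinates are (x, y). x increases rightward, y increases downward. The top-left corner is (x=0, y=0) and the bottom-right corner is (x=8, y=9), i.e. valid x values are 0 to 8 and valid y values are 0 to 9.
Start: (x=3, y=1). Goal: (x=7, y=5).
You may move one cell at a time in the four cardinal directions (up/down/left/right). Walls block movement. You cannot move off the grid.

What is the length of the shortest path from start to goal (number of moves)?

Answer: Shortest path length: 8

Derivation:
BFS from (x=3, y=1) until reaching (x=7, y=5):
  Distance 0: (x=3, y=1)
  Distance 1: (x=2, y=1), (x=4, y=1), (x=3, y=2)
  Distance 2: (x=2, y=0), (x=4, y=0), (x=1, y=1), (x=5, y=1), (x=2, y=2), (x=4, y=2), (x=3, y=3)
  Distance 3: (x=1, y=0), (x=0, y=1), (x=6, y=1), (x=1, y=2), (x=5, y=2), (x=4, y=3)
  Distance 4: (x=0, y=0), (x=7, y=1), (x=0, y=2), (x=5, y=3), (x=4, y=4)
  Distance 5: (x=7, y=0), (x=6, y=3), (x=5, y=4), (x=4, y=5)
  Distance 6: (x=8, y=0), (x=6, y=4), (x=3, y=5), (x=5, y=5)
  Distance 7: (x=7, y=4), (x=2, y=5), (x=3, y=6), (x=5, y=6)
  Distance 8: (x=2, y=4), (x=8, y=4), (x=1, y=5), (x=7, y=5), (x=2, y=6), (x=6, y=6), (x=3, y=7)  <- goal reached here
One shortest path (8 moves): (x=3, y=1) -> (x=4, y=1) -> (x=5, y=1) -> (x=5, y=2) -> (x=5, y=3) -> (x=6, y=3) -> (x=6, y=4) -> (x=7, y=4) -> (x=7, y=5)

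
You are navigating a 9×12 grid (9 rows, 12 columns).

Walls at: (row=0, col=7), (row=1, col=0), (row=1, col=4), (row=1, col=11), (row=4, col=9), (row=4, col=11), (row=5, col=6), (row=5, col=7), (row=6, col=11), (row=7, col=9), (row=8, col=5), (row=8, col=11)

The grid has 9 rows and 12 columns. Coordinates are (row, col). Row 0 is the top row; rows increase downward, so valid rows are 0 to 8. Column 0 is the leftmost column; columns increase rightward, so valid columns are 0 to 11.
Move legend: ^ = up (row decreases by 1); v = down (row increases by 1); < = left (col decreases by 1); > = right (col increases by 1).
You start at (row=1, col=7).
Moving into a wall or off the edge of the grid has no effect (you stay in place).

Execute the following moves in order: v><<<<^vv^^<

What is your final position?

Start: (row=1, col=7)
  v (down): (row=1, col=7) -> (row=2, col=7)
  > (right): (row=2, col=7) -> (row=2, col=8)
  < (left): (row=2, col=8) -> (row=2, col=7)
  < (left): (row=2, col=7) -> (row=2, col=6)
  < (left): (row=2, col=6) -> (row=2, col=5)
  < (left): (row=2, col=5) -> (row=2, col=4)
  ^ (up): blocked, stay at (row=2, col=4)
  v (down): (row=2, col=4) -> (row=3, col=4)
  v (down): (row=3, col=4) -> (row=4, col=4)
  ^ (up): (row=4, col=4) -> (row=3, col=4)
  ^ (up): (row=3, col=4) -> (row=2, col=4)
  < (left): (row=2, col=4) -> (row=2, col=3)
Final: (row=2, col=3)

Answer: Final position: (row=2, col=3)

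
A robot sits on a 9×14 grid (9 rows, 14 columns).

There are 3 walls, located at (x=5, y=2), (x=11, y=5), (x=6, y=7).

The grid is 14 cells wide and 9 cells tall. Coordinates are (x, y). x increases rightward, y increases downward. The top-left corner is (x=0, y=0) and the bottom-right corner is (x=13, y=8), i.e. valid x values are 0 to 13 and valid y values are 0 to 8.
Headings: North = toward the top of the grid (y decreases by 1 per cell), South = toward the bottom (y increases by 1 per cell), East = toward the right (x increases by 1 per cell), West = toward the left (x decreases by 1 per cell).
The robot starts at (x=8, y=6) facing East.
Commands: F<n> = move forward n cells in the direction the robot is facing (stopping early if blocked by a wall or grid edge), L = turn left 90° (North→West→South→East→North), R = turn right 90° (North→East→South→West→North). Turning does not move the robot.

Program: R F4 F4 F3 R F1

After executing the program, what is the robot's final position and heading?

Answer: Final position: (x=7, y=8), facing West

Derivation:
Start: (x=8, y=6), facing East
  R: turn right, now facing South
  F4: move forward 2/4 (blocked), now at (x=8, y=8)
  F4: move forward 0/4 (blocked), now at (x=8, y=8)
  F3: move forward 0/3 (blocked), now at (x=8, y=8)
  R: turn right, now facing West
  F1: move forward 1, now at (x=7, y=8)
Final: (x=7, y=8), facing West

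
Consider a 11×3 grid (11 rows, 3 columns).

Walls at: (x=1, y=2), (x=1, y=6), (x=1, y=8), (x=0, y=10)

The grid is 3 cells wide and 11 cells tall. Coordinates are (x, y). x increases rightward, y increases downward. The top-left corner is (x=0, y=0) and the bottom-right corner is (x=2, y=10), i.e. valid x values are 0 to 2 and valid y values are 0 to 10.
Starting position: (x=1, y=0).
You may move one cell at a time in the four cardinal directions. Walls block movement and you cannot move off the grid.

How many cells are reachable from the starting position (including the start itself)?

Answer: Reachable cells: 29

Derivation:
BFS flood-fill from (x=1, y=0):
  Distance 0: (x=1, y=0)
  Distance 1: (x=0, y=0), (x=2, y=0), (x=1, y=1)
  Distance 2: (x=0, y=1), (x=2, y=1)
  Distance 3: (x=0, y=2), (x=2, y=2)
  Distance 4: (x=0, y=3), (x=2, y=3)
  Distance 5: (x=1, y=3), (x=0, y=4), (x=2, y=4)
  Distance 6: (x=1, y=4), (x=0, y=5), (x=2, y=5)
  Distance 7: (x=1, y=5), (x=0, y=6), (x=2, y=6)
  Distance 8: (x=0, y=7), (x=2, y=7)
  Distance 9: (x=1, y=7), (x=0, y=8), (x=2, y=8)
  Distance 10: (x=0, y=9), (x=2, y=9)
  Distance 11: (x=1, y=9), (x=2, y=10)
  Distance 12: (x=1, y=10)
Total reachable: 29 (grid has 29 open cells total)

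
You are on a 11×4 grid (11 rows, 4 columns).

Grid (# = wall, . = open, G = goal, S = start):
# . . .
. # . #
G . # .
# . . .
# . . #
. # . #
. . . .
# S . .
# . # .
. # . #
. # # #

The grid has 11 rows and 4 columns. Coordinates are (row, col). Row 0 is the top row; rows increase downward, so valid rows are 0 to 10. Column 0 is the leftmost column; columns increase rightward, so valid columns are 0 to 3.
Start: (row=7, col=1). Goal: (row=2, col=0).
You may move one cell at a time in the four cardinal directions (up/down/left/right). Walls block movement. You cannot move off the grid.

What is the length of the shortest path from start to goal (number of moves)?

BFS from (row=7, col=1) until reaching (row=2, col=0):
  Distance 0: (row=7, col=1)
  Distance 1: (row=6, col=1), (row=7, col=2), (row=8, col=1)
  Distance 2: (row=6, col=0), (row=6, col=2), (row=7, col=3)
  Distance 3: (row=5, col=0), (row=5, col=2), (row=6, col=3), (row=8, col=3)
  Distance 4: (row=4, col=2)
  Distance 5: (row=3, col=2), (row=4, col=1)
  Distance 6: (row=3, col=1), (row=3, col=3)
  Distance 7: (row=2, col=1), (row=2, col=3)
  Distance 8: (row=2, col=0)  <- goal reached here
One shortest path (8 moves): (row=7, col=1) -> (row=7, col=2) -> (row=6, col=2) -> (row=5, col=2) -> (row=4, col=2) -> (row=4, col=1) -> (row=3, col=1) -> (row=2, col=1) -> (row=2, col=0)

Answer: Shortest path length: 8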